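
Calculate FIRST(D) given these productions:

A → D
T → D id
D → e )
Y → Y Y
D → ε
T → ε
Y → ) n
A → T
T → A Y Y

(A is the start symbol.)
From D → e ):
  - e is a terminal: add 'e' and stop
From D → ε:
  - ε-production, so ε ∈ FIRST(D)

Collecting: FIRST(D) = { 'e', ε }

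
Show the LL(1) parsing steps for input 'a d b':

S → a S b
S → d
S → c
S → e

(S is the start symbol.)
Stack is shown with the top on the left.

Stack    Input    Action
------------------------
S $      a d b $  output S → a S b
a S b $  a d b $  match 'a'
S b $    d b $    output S → d
d b $    d b $    match 'd'
b $      b $      match 'b'
$        $        accept

The string is accepted.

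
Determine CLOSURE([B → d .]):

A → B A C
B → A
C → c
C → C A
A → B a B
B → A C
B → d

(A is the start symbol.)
Start with: [B → d .]
The dot is at the end, so nothing is added.

CLOSURE = { [B → d .] }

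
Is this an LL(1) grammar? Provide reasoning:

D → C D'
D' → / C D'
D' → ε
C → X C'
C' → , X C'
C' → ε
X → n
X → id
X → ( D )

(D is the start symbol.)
Yes, the grammar is LL(1).

A grammar is LL(1) if for each non-terminal N with multiple productions, the predict sets of those productions are pairwise disjoint, where PREDICT(N → α) = (FIRST(α) \ {ε}) ∪ (FOLLOW(N) if α ⇒* ε).

Relevant sets:
  FOLLOW(D') = { $, ')' }
  FOLLOW(C') = { $, ')', '/' }

For D':
  PREDICT(D' → '/' C D') = { '/' }
  PREDICT(D' → ε) = { $, ')' }
For C':
  PREDICT(C' → ',' X C') = { ',' }
  PREDICT(C' → ε) = { $, ')', '/' }
For X:
  PREDICT(X → n) = { 'n' }
  PREDICT(X → id) = { 'id' }
  PREDICT(X → '(' D ')') = { '(' }
D, C have a single production, so nothing to check there.

All predict sets are disjoint. The grammar IS LL(1).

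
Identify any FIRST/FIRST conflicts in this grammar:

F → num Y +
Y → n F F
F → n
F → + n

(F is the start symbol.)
No FIRST/FIRST conflicts.

A FIRST/FIRST conflict occurs when two productions N → α and N → β for the same non-terminal have FIRST(α) ∩ FIRST(β) ≠ ∅ (with ε ∈ FIRST of a nullable right-hand side, so two nullable alternatives also conflict).

Productions for F:
  F → num Y +: FIRST = { 'num' }
  F → n: FIRST = { 'n' }
  F → + n: FIRST = { '+' }
Y has only one production, so no FIRST/FIRST conflict is possible there.

All alternatives of each non-terminal have pairwise disjoint FIRST sets.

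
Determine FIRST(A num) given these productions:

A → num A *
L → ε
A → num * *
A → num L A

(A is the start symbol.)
{ 'num' }

FIRST sets of the non-terminals involved (from the grammar, by fixed-point iteration):
  FIRST(A) = { 'num' }

To compute FIRST(A num), process the symbols left to right:
Symbol A is a non-terminal. Add FIRST(A) \ {ε} = { 'num' }
A is not nullable (ε ∉ FIRST(A)), so stop here.
FIRST(A num) = { 'num' }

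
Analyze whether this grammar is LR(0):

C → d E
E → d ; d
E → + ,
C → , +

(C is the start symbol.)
A grammar is LR(0) if no state in the canonical LR(0) collection has:
  - both a shift item (dot before a terminal) and a complete item (shift-reduce conflict), or
  - two or more complete items (reduce-reduce conflict; the accept item [C' → C .] counts as a complete item here).

Augment with C' → C and build the canonical LR(0) collection (I0 = CLOSURE({[C' → . C]}), then GOTO on every symbol after a dot until no new states appear). It has 11 states:
  I0: { [C → . , +], [C → . d E], [C' → . C] }  — shift
  I1: { [C → , . +] }  — shift
  I2: { [C' → C .] }  — accept
  I3: { [C → d . E], [E → . + ,], [E → . d ; d] }  — shift
  I4: { [E → + . ,] }  — shift
  I5: { [C → d E .] }  — reduce
  I6: { [E → d . ; d] }  — shift
  I7: { [E → d ; . d] }  — shift
  I8: { [E → d ; d .] }  — reduce
  I9: { [E → + , .] }  — reduce
  I10: { [C → , + .] }  — reduce

Every state is either a pure shift/goto state or contains exactly one complete item and nothing to shift — no conflicts. The grammar is LR(0).

Answer: Yes, the grammar is LR(0)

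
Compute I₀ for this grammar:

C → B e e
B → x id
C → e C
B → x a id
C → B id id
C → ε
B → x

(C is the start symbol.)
First, augment the grammar with C' → C
I₀ = CLOSURE({ [C' → . C] }):
  [C' → . C] has the dot before C: add [C → . B e e], [C → . e C], [C → . B id id], [C → .]
  [C → . B e e] has the dot before B: add [B → . x id], [B → . x a id], [B → . x]
No further items can be added.

I₀ = { [B → . x a id], [B → . x id], [B → . x], [C → . B e e], [C → . B id id], [C → . e C], [C → .], [C' → . C] }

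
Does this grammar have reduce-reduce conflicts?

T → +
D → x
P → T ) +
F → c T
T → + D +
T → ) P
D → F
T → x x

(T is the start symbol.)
A reduce-reduce conflict occurs when an LR(0) state has two complete items [A → α .] and [B → β .] — both call for a reduction, and with no lookahead the parser cannot choose between them.

Augment with T' → T and build the canonical LR(0) collection (I0 = CLOSURE({[T' → . T]}), then GOTO on every symbol after a dot until no new states appear). It has 16 states:
  I0: { [T → . ) P], [T → . + D +], [T → . +], [T → . x x], [T' → . T] }  — shift
  I1: { [P → . T ) +], [T → ) . P], [T → . ) P], [T → . + D +], [T → . +], [T → . x x] }  — shift
  I2: { [D → . F], [D → . x], [F → . c T], [T → + . D +], [T → + .] }  — shift, reduce
  I3: { [T' → T .] }  — accept
  I4: { [T → x . x] }  — shift
  I5: { [T → x x .] }  — reduce
  I6: { [T → + D . +] }  — shift
  I7: { [D → F .] }  — reduce
  I8: { [F → c . T], [T → . ) P], [T → . + D +], [T → . +], [T → . x x] }  — shift
  I9: { [D → x .] }  — reduce
  I10: { [F → c T .] }  — reduce
  I11: { [T → + D + .] }  — reduce
  I12: { [T → ) P .] }  — reduce
  I13: { [P → T . ) +] }  — shift
  I14: { [P → T ) . +] }  — shift
  I15: { [P → T ) + .] }  — reduce

No state contains more than one complete item.

Answer: No reduce-reduce conflicts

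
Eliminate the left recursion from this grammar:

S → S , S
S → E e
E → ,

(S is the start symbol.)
S is directly left-recursive. The standard transformation for
  A → A α₁ | ... | A α_m | β₁ | ... | β_n
is
  A  → β₁ A' | ... | β_n A'
  A' → α₁ A' | ... | α_m A' | ε

S → E e becomes S → E e S'
S → S , S becomes S' → , S S'
Add S' → ε

Productions for other non-terminals are unchanged:
  E → ,

Resulting grammar:
S → E e S'
S' → , S S'
S' → ε
E → ,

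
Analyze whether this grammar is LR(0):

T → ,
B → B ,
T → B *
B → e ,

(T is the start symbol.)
A grammar is LR(0) if no state in the canonical LR(0) collection has:
  - both a shift item (dot before a terminal) and a complete item (shift-reduce conflict), or
  - two or more complete items (reduce-reduce conflict; the accept item [T' → T .] counts as a complete item here).

Augment with T' → T and build the canonical LR(0) collection (I0 = CLOSURE({[T' → . T]}), then GOTO on every symbol after a dot until no new states appear). It has 8 states:
  I0: { [B → . B ,], [B → . e ,], [T → . ,], [T → . B *], [T' → . T] }  — shift
  I1: { [T → , .] }  — reduce
  I2: { [B → B . ,], [T → B . *] }  — shift
  I3: { [T' → T .] }  — accept
  I4: { [B → e . ,] }  — shift
  I5: { [B → e , .] }  — reduce
  I6: { [T → B * .] }  — reduce
  I7: { [B → B , .] }  — reduce

Every state is either a pure shift/goto state or contains exactly one complete item and nothing to shift — no conflicts. The grammar is LR(0).

Answer: Yes, the grammar is LR(0)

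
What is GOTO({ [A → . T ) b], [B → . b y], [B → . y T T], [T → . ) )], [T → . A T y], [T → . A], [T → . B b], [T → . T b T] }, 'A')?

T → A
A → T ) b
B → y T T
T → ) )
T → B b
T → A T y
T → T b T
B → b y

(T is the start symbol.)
{ [A → . T ) b], [B → . b y], [B → . y T T], [T → . ) )], [T → . A T y], [T → . A], [T → . B b], [T → . T b T], [T → A . T y], [T → A .] }

GOTO(I, 'A') = CLOSURE({ [A → αX.β] : [A → α.Xβ] ∈ I, X = 'A' })

Items with dot before 'A', with the dot advanced:
  [T → . A] → [T → A .]
  [T → . A T y] → [T → A . T y]
Closure of the advanced items:
  [T → A . T y] has the dot before T: add [T → . A], [T → . ) )], [T → . B b], [T → . A T y], [T → . T b T]
  [T → . A] has the dot before A: add [A → . T ) b]
  [T → . B b] has the dot before B: add [B → . y T T], [B → . b y]

GOTO = { [A → . T ) b], [B → . b y], [B → . y T T], [T → . ) )], [T → . A T y], [T → . A], [T → . B b], [T → . T b T], [T → A . T y], [T → A .] }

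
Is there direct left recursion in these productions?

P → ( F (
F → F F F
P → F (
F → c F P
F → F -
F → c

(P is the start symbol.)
P → ( F (: starts with '('
F → F F F: LEFT RECURSIVE (starts with F)
P → F (: starts with F
F → c F P: starts with c
F → F -: LEFT RECURSIVE (starts with F)
F → c: starts with c

The grammar has direct left recursion on: F.

Answer: Yes, F is left-recursive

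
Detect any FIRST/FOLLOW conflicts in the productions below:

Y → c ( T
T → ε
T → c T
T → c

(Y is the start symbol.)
Nullable non-terminals: T.

T: nullable alternative(s) T → ε; FOLLOW(T) = { $ }
  T → ε: FIRST \ {ε} = { } — this is the only nullable alternative, skip
  T → c T: FIRST \ {ε} = { 'c' } — disjoint from FOLLOW(T)
  T → c: FIRST \ {ε} = { 'c' } — disjoint from FOLLOW(T)

Y has no nullable alternative, so no FIRST/FOLLOW check is needed there.

No FIRST/FOLLOW conflicts found.

Answer: No FIRST/FOLLOW conflicts.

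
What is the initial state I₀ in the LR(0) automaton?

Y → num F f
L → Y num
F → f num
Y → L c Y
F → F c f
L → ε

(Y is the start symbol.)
First, augment the grammar with Y' → Y
I₀ = CLOSURE({ [Y' → . Y] }):
  [Y' → . Y] has the dot before Y: add [Y → . num F f], [Y → . L c Y]
  [Y → . L c Y] has the dot before L: add [L → . Y num], [L → .]
No further items can be added.

I₀ = { [L → . Y num], [L → .], [Y → . L c Y], [Y → . num F f], [Y' → . Y] }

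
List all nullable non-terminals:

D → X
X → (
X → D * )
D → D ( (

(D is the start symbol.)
None

A non-terminal is nullable if it can derive ε (the empty string): either it has an ε-production, or it has a production whose right-hand side consists entirely of nullable non-terminals.

There are no ε-productions, so no non-terminal can derive ε.
No non-terminals are nullable.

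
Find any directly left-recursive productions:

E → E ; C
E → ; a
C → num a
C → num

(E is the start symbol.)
Yes, E is left-recursive

E → E ; C: LEFT RECURSIVE (starts with E)
E → ; a: starts with ';'
C → num a: starts with num
C → num: starts with num

The grammar has direct left recursion on: E.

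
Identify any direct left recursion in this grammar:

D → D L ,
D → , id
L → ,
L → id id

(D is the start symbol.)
Direct left recursion occurs when N → N α for some non-terminal N (the right-hand side begins with the left-hand side itself).

D → D L ,: LEFT RECURSIVE (starts with D)
D → , id: starts with ','
L → ,: starts with ','
L → id id: starts with id

The grammar has direct left recursion on: D.

Answer: Yes, D is left-recursive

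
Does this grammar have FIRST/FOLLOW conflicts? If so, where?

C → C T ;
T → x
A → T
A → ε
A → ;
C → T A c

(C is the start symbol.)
Nullable non-terminals: A.
FIRST sets used below: FIRST(T) = { 'x' }

A: nullable alternative(s) A → ε; FOLLOW(A) = { 'c' }
  A → T: FIRST \ {ε} = { 'x' } — disjoint from FOLLOW(A)
  A → ε: FIRST \ {ε} = { } — this is the only nullable alternative, skip
  A → ;: FIRST \ {ε} = { ';' } — disjoint from FOLLOW(A)

C, T have no nullable alternative, so no FIRST/FOLLOW check is needed there.

No FIRST/FOLLOW conflicts found.

Answer: No FIRST/FOLLOW conflicts.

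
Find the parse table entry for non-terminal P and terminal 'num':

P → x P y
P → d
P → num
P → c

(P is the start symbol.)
P → num

To find M[P, 'num'], we find productions for P where 'num' is in the predict set (PREDICT(N → α) = (FIRST(α) \ {ε}) ∪ (FOLLOW(N) if α ⇒* ε)).

P → x P y: PREDICT = { 'x' }
P → d: PREDICT = { 'd' }
P → num: PREDICT = { 'num' }
  'num' is in predict set, so this production goes in M[P, 'num']
P → c: PREDICT = { 'c' }

M[P, 'num'] = P → num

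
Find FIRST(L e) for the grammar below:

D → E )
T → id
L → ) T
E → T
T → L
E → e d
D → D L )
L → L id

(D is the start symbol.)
FIRST sets of the non-terminals involved (from the grammar, by fixed-point iteration):
  FIRST(L) = { ')' }

To compute FIRST(L e), process the symbols left to right:
Symbol L is a non-terminal. Add FIRST(L) \ {ε} = { ')' }
L is not nullable (ε ∉ FIRST(L)), so stop here.
FIRST(L e) = { ')' }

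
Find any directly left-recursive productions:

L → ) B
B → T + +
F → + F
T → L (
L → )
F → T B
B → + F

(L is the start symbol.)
Direct left recursion occurs when N → N α for some non-terminal N (the right-hand side begins with the left-hand side itself).

L → ) B: starts with ')'
B → T + +: starts with T
F → + F: starts with '+'
T → L (: starts with L
L → ): starts with ')'
F → T B: starts with T
B → + F: starts with '+'

No direct left recursion found.

Answer: No direct left recursion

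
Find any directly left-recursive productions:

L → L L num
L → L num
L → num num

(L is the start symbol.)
Yes, L is left-recursive

L → L L num: LEFT RECURSIVE (starts with L)
L → L num: LEFT RECURSIVE (starts with L)
L → num num: starts with num

The grammar has direct left recursion on: L.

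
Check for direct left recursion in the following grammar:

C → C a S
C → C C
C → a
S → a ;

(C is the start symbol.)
Yes, C is left-recursive

Direct left recursion occurs when N → N α for some non-terminal N (the right-hand side begins with the left-hand side itself).

C → C a S: LEFT RECURSIVE (starts with C)
C → C C: LEFT RECURSIVE (starts with C)
C → a: starts with a
S → a ;: starts with a

The grammar has direct left recursion on: C.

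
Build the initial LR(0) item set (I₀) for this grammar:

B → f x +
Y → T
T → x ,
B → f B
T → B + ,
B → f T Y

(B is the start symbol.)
First, augment the grammar with B' → B
I₀ = CLOSURE({ [B' → . B] }):
  [B' → . B] has the dot before B: add [B → . f x +], [B → . f B], [B → . f T Y]
No further items can be added.

I₀ = { [B → . f B], [B → . f T Y], [B → . f x +], [B' → . B] }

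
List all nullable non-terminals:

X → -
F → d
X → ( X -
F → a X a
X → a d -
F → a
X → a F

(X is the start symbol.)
A non-terminal is nullable if it can derive ε (the empty string): either it has an ε-production, or it has a production whose right-hand side consists entirely of nullable non-terminals.

There are no ε-productions, so no non-terminal can derive ε.
No non-terminals are nullable.

Answer: None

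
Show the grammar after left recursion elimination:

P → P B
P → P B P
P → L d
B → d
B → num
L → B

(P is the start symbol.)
P is directly left-recursive. The standard transformation for
  A → A α₁ | ... | A α_m | β₁ | ... | β_n
is
  A  → β₁ A' | ... | β_n A'
  A' → α₁ A' | ... | α_m A' | ε

P → L d becomes P → L d P'
P → P B becomes P' → B P'
P → P B P becomes P' → B P P'
Add P' → ε

Productions for other non-terminals are unchanged:
  B → d
  B → num
  L → B

Resulting grammar:
P → L d P'
P' → B P'
P' → B P P'
P' → ε
B → d
B → num
L → B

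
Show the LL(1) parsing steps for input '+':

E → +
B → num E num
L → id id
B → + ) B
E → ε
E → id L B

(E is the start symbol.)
Stack is shown with the top on the left.

Stack  Input  Action
--------------------
E $    + $    output E → +
+ $    + $    match '+'
$      $      accept

The string is accepted.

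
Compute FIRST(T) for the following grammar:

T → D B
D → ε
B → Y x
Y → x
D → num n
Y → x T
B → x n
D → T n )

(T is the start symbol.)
To compute FIRST(T), examine every production with T on the left-hand side, reading each right-hand side left to right until a non-nullable symbol is reached.

FIRST sets of the other non-terminals involved (by the same procedure, iterated to a fixed point):
  FIRST(D) = { 'num', 'x', ε }
  FIRST(B) = { 'x' }

From T → D B:
  - D is a non-terminal: add FIRST(D) \ {ε} = { 'num', 'x' }
    D is nullable, so continue to the next symbol
  - B is a non-terminal: add FIRST(B) \ {ε} = { 'x' }
    B is not nullable, so stop

Collecting: FIRST(T) = { 'num', 'x' }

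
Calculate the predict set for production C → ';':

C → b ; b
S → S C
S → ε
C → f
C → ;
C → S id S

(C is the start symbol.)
{ ';' }

PREDICT(C → ';') = (FIRST(RHS) \ {ε}) ∪ (FOLLOW(C) if ε ∈ FIRST(RHS), i.e. RHS ⇒* ε)
FIRST(';') = { ';' }
ε ∉ FIRST(';'), so FOLLOW(C) is not added.
PREDICT(C → ';') = { ';' }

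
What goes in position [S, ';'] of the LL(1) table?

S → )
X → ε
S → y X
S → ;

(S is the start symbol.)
To find M[S, ';'], we find productions for S where ';' is in the predict set (PREDICT(N → α) = (FIRST(α) \ {ε}) ∪ (FOLLOW(N) if α ⇒* ε)).

S → ): PREDICT = { ')' }
S → y X: PREDICT = { 'y' }
S → ;: PREDICT = { ';' }
  ';' is in predict set, so this production goes in M[S, ';']

M[S, ';'] = S → ;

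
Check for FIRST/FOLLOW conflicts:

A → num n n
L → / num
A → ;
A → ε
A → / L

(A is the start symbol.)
Nullable non-terminals: A.

A: nullable alternative(s) A → ε; FOLLOW(A) = { $ }
  A → num n n: FIRST \ {ε} = { 'num' } — disjoint from FOLLOW(A)
  A → ;: FIRST \ {ε} = { ';' } — disjoint from FOLLOW(A)
  A → ε: FIRST \ {ε} = { } — this is the only nullable alternative, skip
  A → / L: FIRST \ {ε} = { '/' } — disjoint from FOLLOW(A)

L has no nullable alternative, so no FIRST/FOLLOW check is needed there.

No FIRST/FOLLOW conflicts found.

Answer: No FIRST/FOLLOW conflicts.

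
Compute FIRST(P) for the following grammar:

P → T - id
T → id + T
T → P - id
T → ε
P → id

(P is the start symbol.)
{ '-', 'id' }

FIRST sets of the other non-terminals involved (by the same procedure, iterated to a fixed point):
  FIRST(T) = { '-', 'id', ε }

From P → T - id:
  - T is a non-terminal: add FIRST(T) \ {ε} = { '-', 'id' }
    T is nullable, so continue to the next symbol
  - '-' is a terminal: add '-' and stop
From P → id:
  - id is a terminal: add 'id' and stop

Collecting: FIRST(P) = { '-', 'id' }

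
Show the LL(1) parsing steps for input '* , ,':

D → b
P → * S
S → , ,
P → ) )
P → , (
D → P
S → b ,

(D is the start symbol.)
LL(1) parsing maintains a stack (initially the start symbol over $) and the input. At each step: if the stack top is a terminal, match it against the current input token; if it is a non-terminal N, replace it with the RHS of M[N, lookahead] (the unique production whose predict set contains the lookahead).

Stack is shown with the top on the left.

Stack  Input    Action
----------------------
D $    * , , $  output D → P
P $    * , , $  output P → * S
* S $  * , , $  match '*'
S $    , , $    output S → , ,
, , $  , , $    match ','
, $    , $      match ','
$      $        accept

The string is accepted.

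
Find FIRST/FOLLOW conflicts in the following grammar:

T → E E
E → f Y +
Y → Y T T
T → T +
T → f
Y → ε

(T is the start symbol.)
Yes. Y → Y T T with FOLLOW(Y) on { 'f' }

A FIRST/FOLLOW conflict occurs when a non-terminal N has a nullable alternative N → β (β ⇒* ε) and another alternative N → α with FIRST(α) ∩ FOLLOW(N) ≠ ∅: on such a lookahead the parser cannot decide between expanding α and letting N vanish via β.

Nullable non-terminals: Y.
FIRST sets used below: FIRST(Y) = { 'f', ε }, FIRST(T) = { 'f' }

Y: nullable alternative(s) Y → ε; FOLLOW(Y) = { '+', 'f' }
  Y → Y T T: FIRST \ {ε} = { 'f' } — overlaps FOLLOW(Y) on { 'f' }: CONFLICT
  Y → ε: FIRST \ {ε} = { } — this is the only nullable alternative, skip

E, T have no nullable alternative, so no FIRST/FOLLOW check is needed there.

So the grammar has 1 FIRST/FOLLOW conflict (marked CONFLICT above).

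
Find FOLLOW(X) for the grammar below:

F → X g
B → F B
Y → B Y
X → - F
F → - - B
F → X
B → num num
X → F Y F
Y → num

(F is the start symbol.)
In F → X g: X is followed by g, add FIRST(g) \ {ε} = { 'g' }
In F → X: X is at the end, add FOLLOW(F)

The FOLLOW sets referred to above (computed the same way, to a fixed point):
  FOLLOW(F) = { $, '-', 'g', 'num' }

Taking the union: FOLLOW(X) = { $, '-', 'g', 'num' }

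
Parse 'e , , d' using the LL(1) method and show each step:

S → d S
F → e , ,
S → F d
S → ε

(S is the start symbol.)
LL(1) parsing maintains a stack (initially the start symbol over $) and the input. At each step: if the stack top is a terminal, match it against the current input token; if it is a non-terminal N, replace it with the RHS of M[N, lookahead] (the unique production whose predict set contains the lookahead).

Stack is shown with the top on the left.

Stack      Input      Action
----------------------------
S $        e , , d $  output S → F d
F d $      e , , d $  output F → e , ,
e , , d $  e , , d $  match 'e'
, , d $    , , d $    match ','
, d $      , d $      match ','
d $        d $        match 'd'
$          $          accept

The string is accepted.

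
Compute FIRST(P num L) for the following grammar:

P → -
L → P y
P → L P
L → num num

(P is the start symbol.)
{ '-', 'num' }

FIRST sets of the non-terminals involved (from the grammar, by fixed-point iteration):
  FIRST(P) = { '-', 'num' }

To compute FIRST(P num L), process the symbols left to right:
Symbol P is a non-terminal. Add FIRST(P) \ {ε} = { '-', 'num' }
P is not nullable (ε ∉ FIRST(P)), so stop here.
FIRST(P num L) = { '-', 'num' }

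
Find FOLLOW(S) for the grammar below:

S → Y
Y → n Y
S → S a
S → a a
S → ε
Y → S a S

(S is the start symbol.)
To compute FOLLOW(S), find every occurrence of S on a right-hand side N → α S β: add FIRST(β) \ {ε}, and if β is empty or nullable also add FOLLOW(N). Iterate to a fixed point.

S is the start symbol, so $ ∈ FOLLOW(S).
In S → S a: S is followed by a, add FIRST(a) \ {ε} = { 'a' }
In Y → S a S: S is followed by a S, add FIRST(a S) \ {ε} = { 'a' }
In Y → S a S: S is at the end, add FOLLOW(Y)

The FOLLOW sets referred to above (computed the same way, to a fixed point):
  FOLLOW(Y) = { $, 'a' }

Taking the union: FOLLOW(S) = { $, 'a' }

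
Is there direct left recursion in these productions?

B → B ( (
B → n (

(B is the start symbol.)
Yes, B is left-recursive

Direct left recursion occurs when N → N α for some non-terminal N (the right-hand side begins with the left-hand side itself).

B → B ( (: LEFT RECURSIVE (starts with B)
B → n (: starts with n

The grammar has direct left recursion on: B.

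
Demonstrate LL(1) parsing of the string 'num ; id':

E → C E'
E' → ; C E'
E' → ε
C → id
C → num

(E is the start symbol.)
Stack is shown with the top on the left.

Stack     Input       Action
----------------------------
E $       num ; id $  output E → C E'
C E' $    num ; id $  output C → num
num E' $  num ; id $  match 'num'
E' $      ; id $      output E' → ; C E'
; C E' $  ; id $      match ';'
C E' $    id $        output C → id
id E' $   id $        match 'id'
E' $      $           output E' → ε
$         $           accept

The string is accepted.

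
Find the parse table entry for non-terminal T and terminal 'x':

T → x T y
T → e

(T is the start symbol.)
T → x T y

To find M[T, 'x'], we find productions for T where 'x' is in the predict set (PREDICT(N → α) = (FIRST(α) \ {ε}) ∪ (FOLLOW(N) if α ⇒* ε)).

T → x T y: PREDICT = { 'x' }
  'x' is in predict set, so this production goes in M[T, 'x']
T → e: PREDICT = { 'e' }

M[T, 'x'] = T → x T y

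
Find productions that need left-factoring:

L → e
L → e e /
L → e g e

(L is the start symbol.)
Left-factoring is needed when two productions for the same non-terminal
share a common prefix on the right-hand side.

Productions for L:
  L → e
  L → e e /
  L → e g e

Found common prefix 'e' in productions for L

Answer: Yes, L has productions with common prefix 'e'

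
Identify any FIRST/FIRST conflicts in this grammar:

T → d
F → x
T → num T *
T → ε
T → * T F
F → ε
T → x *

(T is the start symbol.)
No FIRST/FIRST conflicts.

A FIRST/FIRST conflict occurs when two productions N → α and N → β for the same non-terminal have FIRST(α) ∩ FIRST(β) ≠ ∅ (with ε ∈ FIRST of a nullable right-hand side, so two nullable alternatives also conflict).

Productions for T:
  T → d: FIRST = { 'd' }
  T → num T *: FIRST = { 'num' }
  T → ε: FIRST = { ε }
  T → * T F: FIRST = { '*' }
  T → x *: FIRST = { 'x' }
Productions for F:
  F → x: FIRST = { 'x' }
  F → ε: FIRST = { ε }

All alternatives of each non-terminal have pairwise disjoint FIRST sets.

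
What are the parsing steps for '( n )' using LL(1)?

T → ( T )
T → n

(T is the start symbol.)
Stack is shown with the top on the left.

Stack    Input    Action
------------------------
T $      ( n ) $  output T → ( T )
( T ) $  ( n ) $  match '('
T ) $    n ) $    output T → n
n ) $    n ) $    match 'n'
) $      ) $      match ')'
$        $        accept

The string is accepted.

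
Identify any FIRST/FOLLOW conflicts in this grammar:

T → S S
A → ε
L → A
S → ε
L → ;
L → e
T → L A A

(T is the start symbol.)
Nullable non-terminals: A, L, S, T.
FIRST sets used below: FIRST(A) = { ε }, FIRST(S) = { ε }, FIRST(L) = { ';', 'e', ε }
A has a nullable alternative but only one production, so nothing to check.

L: nullable alternative(s) L → A; FOLLOW(L) = { $ }
  L → A: FIRST \ {ε} = { } — this is the only nullable alternative, skip
  L → ;: FIRST \ {ε} = { ';' } — disjoint from FOLLOW(L)
  L → e: FIRST \ {ε} = { 'e' } — disjoint from FOLLOW(L)
S has a nullable alternative but only one production, so nothing to check.

T: nullable alternative(s) T → S S, T → L A A; FOLLOW(T) = { $ }
  T → S S: FIRST \ {ε} = { } — disjoint from FOLLOW(T)
  T → L A A: FIRST \ {ε} = { ';', 'e' } — disjoint from FOLLOW(T)

No FIRST/FOLLOW conflicts found.

Answer: No FIRST/FOLLOW conflicts.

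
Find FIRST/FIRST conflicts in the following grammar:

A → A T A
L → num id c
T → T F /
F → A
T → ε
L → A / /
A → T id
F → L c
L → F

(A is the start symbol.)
FIRST sets of the non-terminals at (or reachable through a nullable prefix from) the front of some alternative:
  FIRST(A) = { 'id', 'num' }
  FIRST(T) = { 'id', 'num', ε }
  FIRST(F) = { 'id', 'num' }
  FIRST(L) = { 'id', 'num' }

Productions for A:
  A → A T A: FIRST = { 'id', 'num' }
  A → T id: FIRST = { 'id', 'num' }
Productions for L:
  L → num id c: FIRST = { 'num' }
  L → A / /: FIRST = { 'id', 'num' }
  L → F: FIRST = { 'id', 'num' }
Productions for T:
  T → T F /: FIRST = { 'id', 'num' }
  T → ε: FIRST = { ε }
Productions for F:
  F → A: FIRST = { 'id', 'num' }
  F → L c: FIRST = { 'id', 'num' }

Conflict for A: A → A T A and A → T id
  Overlap: { 'id', 'num' }
Conflict for L: L → num id c and L → A / /
  Overlap: { 'num' }
Conflict for L: L → num id c and L → F
  Overlap: { 'num' }
Conflict for L: L → A / / and L → F
  Overlap: { 'id', 'num' }
Conflict for F: F → A and F → L c
  Overlap: { 'id', 'num' }

Answer: Yes. A → A T A / A → T id on { 'id', 'num' }; L → num id c / L → A '/' '/' on { 'num' }; L → num id c / L → F on { 'num' }; L → A '/' '/' / L → F on { 'id', 'num' }; F → A / F → L c on { 'id', 'num' }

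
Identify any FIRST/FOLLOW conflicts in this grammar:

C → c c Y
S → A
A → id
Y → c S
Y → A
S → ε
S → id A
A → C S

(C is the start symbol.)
A FIRST/FOLLOW conflict occurs when a non-terminal N has a nullable alternative N → β (β ⇒* ε) and another alternative N → α with FIRST(α) ∩ FOLLOW(N) ≠ ∅: on such a lookahead the parser cannot decide between expanding α and letting N vanish via β.

Nullable non-terminals: S.
FIRST sets used below: FIRST(A) = { 'c', 'id' }

S: nullable alternative(s) S → ε; FOLLOW(S) = { $, 'c', 'id' }
  S → A: FIRST \ {ε} = { 'c', 'id' } — overlaps FOLLOW(S) on { 'c', 'id' }: CONFLICT
  S → ε: FIRST \ {ε} = { } — this is the only nullable alternative, skip
  S → id A: FIRST \ {ε} = { 'id' } — overlaps FOLLOW(S) on { 'id' }: CONFLICT

A, C, Y have no nullable alternative, so no FIRST/FOLLOW check is needed there.

So the grammar has 2 FIRST/FOLLOW conflicts (marked CONFLICT above).

Answer: Yes. S → A with FOLLOW(S) on { 'c', 'id' }; S → id A with FOLLOW(S) on { 'id' }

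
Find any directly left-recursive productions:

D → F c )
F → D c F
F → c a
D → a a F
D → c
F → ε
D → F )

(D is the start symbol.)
No direct left recursion

D → F c ): starts with F
F → D c F: starts with D
F → c a: starts with c
D → a a F: starts with a
D → c: starts with c
F → ε: starts with ε
D → F ): starts with F

No direct left recursion found.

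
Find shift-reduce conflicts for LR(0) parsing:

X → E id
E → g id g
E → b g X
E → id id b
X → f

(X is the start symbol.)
Augment with X' → X and build the canonical LR(0) collection (I0 = CLOSURE({[X' → . X]}), then GOTO on every symbol after a dot until no new states appear). It has 14 states:
  I0: { [E → . b g X], [E → . g id g], [E → . id id b], [X → . E id], [X → . f], [X' → . X] }  — shift
  I1: { [X → E . id] }  — shift
  I2: { [X' → X .] }  — accept
  I3: { [E → b . g X] }  — shift
  I4: { [X → f .] }  — reduce
  I5: { [E → g . id g] }  — shift
  I6: { [E → id . id b] }  — shift
  I7: { [E → id id . b] }  — shift
  I8: { [E → id id b .] }  — reduce
  I9: { [E → g id . g] }  — shift
  I10: { [E → g id g .] }  — reduce
  I11: { [E → . b g X], [E → . g id g], [E → . id id b], [E → b g . X], [X → . E id], [X → . f] }  — shift
  I12: { [E → b g X .] }  — reduce
  I13: { [X → E id .] }  — reduce

No state contains both a complete item and a shift item.

Answer: No shift-reduce conflicts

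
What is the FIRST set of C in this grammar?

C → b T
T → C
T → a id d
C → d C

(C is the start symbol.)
{ 'b', 'd' }

From C → b T:
  - b is a terminal: add 'b' and stop
From C → d C:
  - d is a terminal: add 'd' and stop

Collecting: FIRST(C) = { 'b', 'd' }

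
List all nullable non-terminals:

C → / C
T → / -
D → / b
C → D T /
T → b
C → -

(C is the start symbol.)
None

A non-terminal is nullable if it can derive ε (the empty string): either it has an ε-production, or it has a production whose right-hand side consists entirely of nullable non-terminals.

There are no ε-productions, so no non-terminal can derive ε.
No non-terminals are nullable.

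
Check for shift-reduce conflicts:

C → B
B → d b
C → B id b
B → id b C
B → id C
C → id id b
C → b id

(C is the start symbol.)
Yes — I1: [C → B .] vs [C → B . id b]; I9: [C → id id b .] vs [B → . d b]; I11: [C → b id .] vs [B → . d b]

A shift-reduce conflict occurs when an LR(0) state has both:
  - a complete (reduce) item [A → α .] (dot at the end), and
  - a shift item [B → β . c γ] (dot before a terminal).

Augment with C' → C and build the canonical LR(0) collection (I0 = CLOSURE({[C' → . C]}), then GOTO on every symbol after a dot until no new states appear). It has 16 states:
  I0: { [B → . d b], [B → . id C], [B → . id b C], [C → . B id b], [C → . B], [C → . b id], [C → . id id b], [C' → . C] }  — shift
  I1: { [C → B . id b], [C → B .] }  — shift, reduce
  I2: { [C' → C .] }  — accept
  I3: { [C → b . id] }  — shift
  I4: { [B → d . b] }  — shift
  I5: { [B → . d b], [B → . id C], [B → . id b C], [B → id . C], [B → id . b C], [C → . B id b], [C → . B], [C → . b id], [C → . id id b], [C → id . id b] }  — shift
  I6: { [B → id C .] }  — reduce
  I7: { [B → . d b], [B → . id C], [B → . id b C], [B → id b . C], [C → . B id b], [C → . B], [C → . b id], [C → . id id b], [C → b . id] }  — shift
  I8: { [B → . d b], [B → . id C], [B → . id b C], [B → id . C], [B → id . b C], [C → . B id b], [C → . B], [C → . b id], [C → . id id b], [C → id . id b], [C → id id . b] }  — shift
  I9: { [B → . d b], [B → . id C], [B → . id b C], [B → id b . C], [C → . B id b], [C → . B], [C → . b id], [C → . id id b], [C → b . id], [C → id id b .] }  — shift, reduce
  I10: { [B → id b C .] }  — reduce
  I11: { [B → . d b], [B → . id C], [B → . id b C], [B → id . C], [B → id . b C], [C → . B id b], [C → . B], [C → . b id], [C → . id id b], [C → b id .], [C → id . id b] }  — shift, reduce
  I12: { [B → d b .] }  — reduce
  I13: { [C → b id .] }  — reduce
  I14: { [C → B id . b] }  — shift
  I15: { [C → B id b .] }  — reduce

I1 contains reduce item [C → B .] and shift item [C → B . id b] — shift-reduce conflict.
I9 contains reduce item [C → id id b .] and shift items [B → . d b], [B → . id C], [B → . id b C], [C → . b id], [C → b . id], [C → . id id b] — shift-reduce conflict.
I11 contains reduce item [C → b id .] and shift items [B → . d b], [B → . id C], [B → . id b C], [B → id . b C], [C → . b id], [C → . id id b], [C → id . id b] — shift-reduce conflict.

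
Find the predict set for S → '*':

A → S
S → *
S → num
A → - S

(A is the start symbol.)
{ '*' }

PREDICT(S → '*') = (FIRST(RHS) \ {ε}) ∪ (FOLLOW(S) if ε ∈ FIRST(RHS), i.e. RHS ⇒* ε)
FIRST('*') = { '*' }
ε ∉ FIRST('*'), so FOLLOW(S) is not added.
PREDICT(S → '*') = { '*' }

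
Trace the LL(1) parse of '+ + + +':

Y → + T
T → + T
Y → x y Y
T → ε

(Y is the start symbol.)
LL(1) parsing maintains a stack (initially the start symbol over $) and the input. At each step: if the stack top is a terminal, match it against the current input token; if it is a non-terminal N, replace it with the RHS of M[N, lookahead] (the unique production whose predict set contains the lookahead).

Stack is shown with the top on the left.

Stack  Input      Action
------------------------
Y $    + + + + $  output Y → + T
+ T $  + + + + $  match '+'
T $    + + + $    output T → + T
+ T $  + + + $    match '+'
T $    + + $      output T → + T
+ T $  + + $      match '+'
T $    + $        output T → + T
+ T $  + $        match '+'
T $    $          output T → ε
$      $          accept

The string is accepted.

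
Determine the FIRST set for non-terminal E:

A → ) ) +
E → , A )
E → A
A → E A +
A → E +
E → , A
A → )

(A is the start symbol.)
FIRST sets of the other non-terminals involved (by the same procedure, iterated to a fixed point):
  FIRST(A) = { ')', ',' }

From E → , A ):
  - ',' is a terminal: add ',' and stop
From E → A:
  - A is a non-terminal: add FIRST(A) \ {ε} = { ')', ',' }
    A is not nullable, so stop
From E → , A:
  - ',' is a terminal: add ',' and stop

Collecting: FIRST(E) = { ')', ',' }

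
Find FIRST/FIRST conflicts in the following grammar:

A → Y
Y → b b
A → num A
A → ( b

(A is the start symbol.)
No FIRST/FIRST conflicts.

A FIRST/FIRST conflict occurs when two productions N → α and N → β for the same non-terminal have FIRST(α) ∩ FIRST(β) ≠ ∅ (with ε ∈ FIRST of a nullable right-hand side, so two nullable alternatives also conflict).

FIRST sets of the non-terminals at (or reachable through a nullable prefix from) the front of some alternative:
  FIRST(Y) = { 'b' }

Productions for A:
  A → Y: FIRST = { 'b' }
  A → num A: FIRST = { 'num' }
  A → ( b: FIRST = { '(' }
Y has only one production, so no FIRST/FIRST conflict is possible there.

All alternatives of each non-terminal have pairwise disjoint FIRST sets.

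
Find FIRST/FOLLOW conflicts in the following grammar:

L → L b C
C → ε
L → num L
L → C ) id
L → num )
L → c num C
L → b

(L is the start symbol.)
No FIRST/FOLLOW conflicts.

A FIRST/FOLLOW conflict occurs when a non-terminal N has a nullable alternative N → β (β ⇒* ε) and another alternative N → α with FIRST(α) ∩ FOLLOW(N) ≠ ∅: on such a lookahead the parser cannot decide between expanding α and letting N vanish via β.

Nullable non-terminals: C.
C has a nullable alternative but only one production, so nothing to check.

L has no nullable alternative, so no FIRST/FOLLOW check is needed there.

No FIRST/FOLLOW conflicts found.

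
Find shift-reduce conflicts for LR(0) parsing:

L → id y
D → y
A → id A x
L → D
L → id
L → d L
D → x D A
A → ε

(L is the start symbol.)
Augment with L' → L and build the canonical LR(0) collection (I0 = CLOSURE({[L' → . L]}), then GOTO on every symbol after a dot until no new states appear). It has 14 states:
  I0: { [D → . x D A], [D → . y], [L → . D], [L → . d L], [L → . id y], [L → . id], [L' → . L] }  — shift
  I1: { [L → D .] }  — reduce
  I2: { [L' → L .] }  — accept
  I3: { [D → . x D A], [D → . y], [L → . D], [L → . d L], [L → . id y], [L → . id], [L → d . L] }  — shift
  I4: { [L → id . y], [L → id .] }  — shift, reduce
  I5: { [D → . x D A], [D → . y], [D → x . D A] }  — shift
  I6: { [D → y .] }  — reduce
  I7: { [A → . id A x], [A → .], [D → x D . A] }  — shift, reduce
  I8: { [D → x D A .] }  — reduce
  I9: { [A → . id A x], [A → .], [A → id . A x] }  — shift, reduce
  I10: { [A → id A . x] }  — shift
  I11: { [A → id A x .] }  — reduce
  I12: { [L → id y .] }  — reduce
  I13: { [L → d L .] }  — reduce

I4 contains reduce item [L → id .] and shift item [L → id . y] — shift-reduce conflict.
I7 contains reduce item [A → .] and shift item [A → . id A x] — shift-reduce conflict.
I9 contains reduce item [A → .] and shift item [A → . id A x] — shift-reduce conflict.

Answer: Yes — I4: [L → id .] vs [L → id . y]; I7: [A → .] vs [A → . id A x]; I9: [A → .] vs [A → . id A x]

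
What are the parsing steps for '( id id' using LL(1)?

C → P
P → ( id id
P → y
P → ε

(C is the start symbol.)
LL(1) parsing maintains a stack (initially the start symbol over $) and the input. At each step: if the stack top is a terminal, match it against the current input token; if it is a non-terminal N, replace it with the RHS of M[N, lookahead] (the unique production whose predict set contains the lookahead).

Stack is shown with the top on the left.

Stack      Input      Action
----------------------------
C $        ( id id $  output C → P
P $        ( id id $  output P → ( id id
( id id $  ( id id $  match '('
id id $    id id $    match 'id'
id $       id $       match 'id'
$          $          accept

The string is accepted.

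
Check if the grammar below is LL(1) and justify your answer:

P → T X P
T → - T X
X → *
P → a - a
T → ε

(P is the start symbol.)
Yes, the grammar is LL(1).

A grammar is LL(1) if for each non-terminal N with multiple productions, the predict sets of those productions are pairwise disjoint, where PREDICT(N → α) = (FIRST(α) \ {ε}) ∪ (FOLLOW(N) if α ⇒* ε).

Relevant sets:
  FIRST(T) = { '-', ε }
  FIRST(X) = { '*' }
  FOLLOW(T) = { '*' }

For P:
  PREDICT(P → T X P) = { '*', '-' }
  PREDICT(P → a '-' a) = { 'a' }
For T:
  PREDICT(T → '-' T X) = { '-' }
  PREDICT(T → ε) = { '*' }
X has a single production, so nothing to check there.

All predict sets are disjoint. The grammar IS LL(1).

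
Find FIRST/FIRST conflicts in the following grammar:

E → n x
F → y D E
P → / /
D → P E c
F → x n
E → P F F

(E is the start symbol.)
No FIRST/FIRST conflicts.

A FIRST/FIRST conflict occurs when two productions N → α and N → β for the same non-terminal have FIRST(α) ∩ FIRST(β) ≠ ∅ (with ε ∈ FIRST of a nullable right-hand side, so two nullable alternatives also conflict).

FIRST sets of the non-terminals at (or reachable through a nullable prefix from) the front of some alternative:
  FIRST(P) = { '/' }

Productions for E:
  E → n x: FIRST = { 'n' }
  E → P F F: FIRST = { '/' }
Productions for F:
  F → y D E: FIRST = { 'y' }
  F → x n: FIRST = { 'x' }
P, D have only one production, so no FIRST/FIRST conflict is possible there.

All alternatives of each non-terminal have pairwise disjoint FIRST sets.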